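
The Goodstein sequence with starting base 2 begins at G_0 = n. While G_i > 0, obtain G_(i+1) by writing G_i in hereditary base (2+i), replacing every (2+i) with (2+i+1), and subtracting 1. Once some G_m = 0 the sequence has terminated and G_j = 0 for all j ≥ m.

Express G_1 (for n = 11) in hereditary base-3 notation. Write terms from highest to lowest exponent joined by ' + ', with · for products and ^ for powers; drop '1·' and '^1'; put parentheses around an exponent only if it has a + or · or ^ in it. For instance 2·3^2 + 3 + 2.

3^(3 + 1) + 3

i=0: 11 = 2^(2 + 1) + 2 + 1 (b=2); 2→3: 3^(3 + 1) + 3 + 1 = 85; 85−1 = 84
i=1: 84 = 3^(3 + 1) + 3 (b=3); 3→4: 4^(4 + 1) + 4 = 1028; 1028−1 = 1027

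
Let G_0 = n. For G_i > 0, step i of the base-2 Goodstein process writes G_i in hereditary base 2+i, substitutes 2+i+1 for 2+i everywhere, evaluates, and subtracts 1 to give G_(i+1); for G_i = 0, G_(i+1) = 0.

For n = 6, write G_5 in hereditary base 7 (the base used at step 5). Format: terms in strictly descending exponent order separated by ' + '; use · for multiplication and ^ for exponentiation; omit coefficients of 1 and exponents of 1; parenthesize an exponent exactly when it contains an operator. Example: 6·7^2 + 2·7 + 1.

base 2: 6 = 2^2 + 2; at 3: 3^3 + 3 = 30; next = 29
base 3: 29 = 3^3 + 2; at 4: 4^4 + 2 = 258; next = 257
base 4: 257 = 4^4 + 1; at 5: 5^5 + 1 = 3126; next = 3125
base 5: 3125 = 5^5; at 6: 6^6 = 46656; next = 46655
base 6: 46655 = 5·6^5 + 5·6^4 + 5·6^3 + 5·6^2 + 5·6 + 5; at 7: 5·7^5 + 5·7^4 + 5·7^3 + 5·7^2 + 5·7 + 5 = 98040; next = 98039
base 7: 98039 = 5·7^5 + 5·7^4 + 5·7^3 + 5·7^2 + 5·7 + 4; at 8: 5·8^5 + 5·8^4 + 5·8^3 + 5·8^2 + 5·8 + 4 = 187244; next = 187243

5·7^5 + 5·7^4 + 5·7^3 + 5·7^2 + 5·7 + 4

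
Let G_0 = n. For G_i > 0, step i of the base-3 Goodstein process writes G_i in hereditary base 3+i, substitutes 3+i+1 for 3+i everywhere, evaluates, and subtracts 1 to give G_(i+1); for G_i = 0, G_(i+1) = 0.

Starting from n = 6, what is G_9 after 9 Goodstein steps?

3

step 0: 6 = 2·3; sub 4 for 3: 2·4; = 8; G_1 = 8−1 = 7
step 1: 7 = 4 + 3; sub 5 for 4: 5 + 3; = 8; G_2 = 8−1 = 7
step 2: 7 = 5 + 2; sub 6 for 5: 6 + 2; = 8; G_3 = 8−1 = 7
step 3: 7 = 6 + 1; sub 7 for 6: 7 + 1; = 8; G_4 = 8−1 = 7
step 4: 7 = 7; sub 8 for 7: 8; = 8; G_5 = 8−1 = 7
step 5: 7 = 7; sub 9 for 8: 7; = 7; G_6 = 7−1 = 6
step 6: 6 = 6; sub 10 for 9: 6; = 6; G_7 = 6−1 = 5
step 7: 5 = 5; sub 11 for 10: 5; = 5; G_8 = 5−1 = 4
step 8: 4 = 4; sub 12 for 11: 4; = 4; G_9 = 4−1 = 3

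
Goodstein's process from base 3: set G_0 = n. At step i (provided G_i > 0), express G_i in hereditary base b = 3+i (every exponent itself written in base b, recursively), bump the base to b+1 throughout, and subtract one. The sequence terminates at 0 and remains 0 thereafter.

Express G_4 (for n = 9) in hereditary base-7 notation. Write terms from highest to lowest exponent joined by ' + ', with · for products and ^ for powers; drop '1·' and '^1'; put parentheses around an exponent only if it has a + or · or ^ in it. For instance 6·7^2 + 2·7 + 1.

(0) 9|_3 = 3^2 ↦ 4^2|_4 = 16 ⇒ 15
(1) 15|_4 = 3·4 + 3 ↦ 3·5 + 3|_5 = 18 ⇒ 17
(2) 17|_5 = 3·5 + 2 ↦ 3·6 + 2|_6 = 20 ⇒ 19
(3) 19|_6 = 3·6 + 1 ↦ 3·7 + 1|_7 = 22 ⇒ 21
(4) 21|_7 = 3·7 ↦ 3·8|_8 = 24 ⇒ 23

3·7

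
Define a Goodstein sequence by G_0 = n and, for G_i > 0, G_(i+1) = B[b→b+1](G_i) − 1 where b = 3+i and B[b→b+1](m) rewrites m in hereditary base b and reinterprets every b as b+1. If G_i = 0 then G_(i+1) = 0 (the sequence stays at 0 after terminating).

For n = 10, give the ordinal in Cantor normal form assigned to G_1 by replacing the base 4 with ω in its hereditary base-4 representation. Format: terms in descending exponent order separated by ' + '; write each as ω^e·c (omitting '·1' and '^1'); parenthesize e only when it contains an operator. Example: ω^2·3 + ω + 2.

10 —HB3→ 3^2 + 1 —bump→ 4^2 + 1 = 17 —(−1)→ 16
16 —HB4→ 4^2 —bump→ 5^2 = 25 —(−1)→ 24

ω^2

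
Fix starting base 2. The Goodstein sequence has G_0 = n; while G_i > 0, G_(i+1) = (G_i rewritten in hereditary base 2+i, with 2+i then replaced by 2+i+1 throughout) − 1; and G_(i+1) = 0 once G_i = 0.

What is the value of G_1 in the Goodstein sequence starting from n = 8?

base 2: 8 = 2^(2 + 1); at 3: 3^(3 + 1) = 81; next = 80
base 3: 80 = 2·3^3 + 2·3^2 + 2·3 + 2; at 4: 2·4^4 + 2·4^2 + 2·4 + 2 = 554; next = 553

80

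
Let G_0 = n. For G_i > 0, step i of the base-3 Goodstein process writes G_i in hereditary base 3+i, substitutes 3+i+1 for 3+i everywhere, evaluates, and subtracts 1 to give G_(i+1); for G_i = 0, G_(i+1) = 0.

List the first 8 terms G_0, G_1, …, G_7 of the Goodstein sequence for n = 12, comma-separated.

step 0: 12 = 3^2 + 3; sub 4 for 3: 4^2 + 4; = 20; G_1 = 20−1 = 19
step 1: 19 = 4^2 + 3; sub 5 for 4: 5^2 + 3; = 28; G_2 = 28−1 = 27
step 2: 27 = 5^2 + 2; sub 6 for 5: 6^2 + 2; = 38; G_3 = 38−1 = 37
step 3: 37 = 6^2 + 1; sub 7 for 6: 7^2 + 1; = 50; G_4 = 50−1 = 49
step 4: 49 = 7^2; sub 8 for 7: 8^2; = 64; G_5 = 64−1 = 63
step 5: 63 = 7·8 + 7; sub 9 for 8: 7·9 + 7; = 70; G_6 = 70−1 = 69
step 6: 69 = 7·9 + 6; sub 10 for 9: 7·10 + 6; = 76; G_7 = 76−1 = 75

12, 19, 27, 37, 49, 63, 69, 75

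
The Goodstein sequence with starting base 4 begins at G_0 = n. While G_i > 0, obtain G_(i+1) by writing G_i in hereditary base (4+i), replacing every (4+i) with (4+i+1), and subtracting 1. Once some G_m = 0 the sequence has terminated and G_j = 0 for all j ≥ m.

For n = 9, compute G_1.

10

9 —HB4→ 2·4 + 1 —bump→ 2·5 + 1 = 11 —(−1)→ 10
10 —HB5→ 2·5 —bump→ 2·6 = 12 —(−1)→ 11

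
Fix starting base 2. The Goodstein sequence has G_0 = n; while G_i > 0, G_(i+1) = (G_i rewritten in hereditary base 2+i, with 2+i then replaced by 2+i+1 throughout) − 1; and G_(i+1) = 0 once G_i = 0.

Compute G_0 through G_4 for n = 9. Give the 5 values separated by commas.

G_0=9  [base 2] 2^(2 + 1) + 1  →[2↦3]→  3^(3 + 1) + 1 = 82  −1 ⇒ G_1=81
G_1=81  [base 3] 3^(3 + 1)  →[3↦4]→  4^(4 + 1) = 1024  −1 ⇒ G_2=1023
G_2=1023  [base 4] 3·4^4 + 3·4^3 + 3·4^2 + 3·4 + 3  →[4↦5]→  3·5^5 + 3·5^3 + 3·5^2 + 3·5 + 3 = 9843  −1 ⇒ G_3=9842
G_3=9842  [base 5] 3·5^5 + 3·5^3 + 3·5^2 + 3·5 + 2  →[5↦6]→  3·6^6 + 3·6^3 + 3·6^2 + 3·6 + 2 = 140744  −1 ⇒ G_4=140743

9, 81, 1023, 9842, 140743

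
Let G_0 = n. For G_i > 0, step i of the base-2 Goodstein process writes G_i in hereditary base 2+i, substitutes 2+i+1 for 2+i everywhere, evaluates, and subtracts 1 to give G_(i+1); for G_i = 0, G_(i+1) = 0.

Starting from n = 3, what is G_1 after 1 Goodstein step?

i=0: 3 = 2 + 1 (b=2); 2→3: 3 + 1 = 4; 4−1 = 3
i=1: 3 = 3 (b=3); 3→4: 4 = 4; 4−1 = 3

3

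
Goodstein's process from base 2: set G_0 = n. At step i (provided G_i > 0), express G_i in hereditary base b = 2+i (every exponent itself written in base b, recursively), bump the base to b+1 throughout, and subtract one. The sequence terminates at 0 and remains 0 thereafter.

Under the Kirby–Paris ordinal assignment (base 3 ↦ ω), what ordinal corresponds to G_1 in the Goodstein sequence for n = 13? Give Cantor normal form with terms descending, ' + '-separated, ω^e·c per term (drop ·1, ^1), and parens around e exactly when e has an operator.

ω^(ω + 1) + ω^ω

step 0: 13 = 2^(2 + 1) + 2^2 + 1; sub 3 for 2: 3^(3 + 1) + 3^3 + 1; = 109; G_1 = 109−1 = 108
step 1: 108 = 3^(3 + 1) + 3^3; sub 4 for 3: 4^(4 + 1) + 4^4; = 1280; G_2 = 1280−1 = 1279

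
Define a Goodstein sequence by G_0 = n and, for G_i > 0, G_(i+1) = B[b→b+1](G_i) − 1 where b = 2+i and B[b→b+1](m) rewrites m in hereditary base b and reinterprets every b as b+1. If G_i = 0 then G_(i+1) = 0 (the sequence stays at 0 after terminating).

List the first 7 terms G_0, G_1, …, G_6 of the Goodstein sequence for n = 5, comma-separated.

i=0: 5 = 2^2 + 1 (b=2); 2→3: 3^3 + 1 = 28; 28−1 = 27
i=1: 27 = 3^3 (b=3); 3→4: 4^4 = 256; 256−1 = 255
i=2: 255 = 3·4^3 + 3·4^2 + 3·4 + 3 (b=4); 4→5: 3·5^3 + 3·5^2 + 3·5 + 3 = 468; 468−1 = 467
i=3: 467 = 3·5^3 + 3·5^2 + 3·5 + 2 (b=5); 5→6: 3·6^3 + 3·6^2 + 3·6 + 2 = 776; 776−1 = 775
i=4: 775 = 3·6^3 + 3·6^2 + 3·6 + 1 (b=6); 6→7: 3·7^3 + 3·7^2 + 3·7 + 1 = 1198; 1198−1 = 1197
i=5: 1197 = 3·7^3 + 3·7^2 + 3·7 (b=7); 7→8: 3·8^3 + 3·8^2 + 3·8 = 1752; 1752−1 = 1751

5, 27, 255, 467, 775, 1197, 1751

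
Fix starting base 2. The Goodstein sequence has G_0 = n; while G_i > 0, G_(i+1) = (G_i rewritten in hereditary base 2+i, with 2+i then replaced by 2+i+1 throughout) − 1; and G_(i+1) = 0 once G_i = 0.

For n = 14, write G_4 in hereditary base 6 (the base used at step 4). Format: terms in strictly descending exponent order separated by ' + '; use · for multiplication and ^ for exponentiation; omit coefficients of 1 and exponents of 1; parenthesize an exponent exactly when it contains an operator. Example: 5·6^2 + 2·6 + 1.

(0) 14|_2 = 2^(2 + 1) + 2^2 + 2 ↦ 3^(3 + 1) + 3^3 + 3|_3 = 111 ⇒ 110
(1) 110|_3 = 3^(3 + 1) + 3^3 + 2 ↦ 4^(4 + 1) + 4^4 + 2|_4 = 1282 ⇒ 1281
(2) 1281|_4 = 4^(4 + 1) + 4^4 + 1 ↦ 5^(5 + 1) + 5^5 + 1|_5 = 18751 ⇒ 18750
(3) 18750|_5 = 5^(5 + 1) + 5^5 ↦ 6^(6 + 1) + 6^6|_6 = 326592 ⇒ 326591
(4) 326591|_6 = 6^(6 + 1) + 5·6^5 + 5·6^4 + 5·6^3 + 5·6^2 + 5·6 + 5 ↦ 7^(7 + 1) + 5·7^5 + 5·7^4 + 5·7^3 + 5·7^2 + 5·7 + 5|_7 = 5862841 ⇒ 5862840

6^(6 + 1) + 5·6^5 + 5·6^4 + 5·6^3 + 5·6^2 + 5·6 + 5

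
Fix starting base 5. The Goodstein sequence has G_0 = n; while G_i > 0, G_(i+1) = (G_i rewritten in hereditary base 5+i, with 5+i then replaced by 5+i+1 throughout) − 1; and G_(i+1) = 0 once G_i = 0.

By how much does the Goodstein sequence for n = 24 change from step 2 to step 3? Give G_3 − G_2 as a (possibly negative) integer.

G_0 = 24. HB_5(24) = 4·5 + 4. Bump = 28. G_1 = 27.
G_1 = 27. HB_6(27) = 4·6 + 3. Bump = 31. G_2 = 30.
G_2 = 30. HB_7(30) = 4·7 + 2. Bump = 34. G_3 = 33.

3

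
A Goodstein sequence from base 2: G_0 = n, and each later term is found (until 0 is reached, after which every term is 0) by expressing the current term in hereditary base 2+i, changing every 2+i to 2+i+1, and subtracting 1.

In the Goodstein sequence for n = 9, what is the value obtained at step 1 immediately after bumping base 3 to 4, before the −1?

1024

G_0 = 9. HB_2(9) = 2^(2 + 1) + 1. Bump = 82. G_1 = 81.
G_1 = 81. HB_3(81) = 3^(3 + 1). Bump = 1024. G_2 = 1023.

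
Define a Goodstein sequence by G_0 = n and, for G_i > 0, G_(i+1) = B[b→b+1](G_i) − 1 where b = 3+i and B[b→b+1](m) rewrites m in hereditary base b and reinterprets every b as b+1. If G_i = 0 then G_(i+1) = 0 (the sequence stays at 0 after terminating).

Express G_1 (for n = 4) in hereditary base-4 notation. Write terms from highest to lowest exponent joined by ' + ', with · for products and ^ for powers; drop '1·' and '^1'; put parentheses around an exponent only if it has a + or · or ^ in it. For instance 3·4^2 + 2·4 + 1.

4

G_0=4  [base 3] 3 + 1  →[3↦4]→  4 + 1 = 5  −1 ⇒ G_1=4
G_1=4  [base 4] 4  →[4↦5]→  5 = 5  −1 ⇒ G_2=4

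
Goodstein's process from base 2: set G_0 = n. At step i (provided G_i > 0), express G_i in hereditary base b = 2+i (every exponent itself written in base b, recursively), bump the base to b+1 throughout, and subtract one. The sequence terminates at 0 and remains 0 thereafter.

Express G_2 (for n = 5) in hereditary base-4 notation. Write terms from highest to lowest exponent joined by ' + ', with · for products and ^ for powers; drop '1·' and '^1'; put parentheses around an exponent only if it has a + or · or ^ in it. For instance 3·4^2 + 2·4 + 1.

3·4^3 + 3·4^2 + 3·4 + 3

step 0: 5 = 2^2 + 1; sub 3 for 2: 3^3 + 1; = 28; G_1 = 28−1 = 27
step 1: 27 = 3^3; sub 4 for 3: 4^4; = 256; G_2 = 256−1 = 255
step 2: 255 = 3·4^3 + 3·4^2 + 3·4 + 3; sub 5 for 4: 3·5^3 + 3·5^2 + 3·5 + 3; = 468; G_3 = 468−1 = 467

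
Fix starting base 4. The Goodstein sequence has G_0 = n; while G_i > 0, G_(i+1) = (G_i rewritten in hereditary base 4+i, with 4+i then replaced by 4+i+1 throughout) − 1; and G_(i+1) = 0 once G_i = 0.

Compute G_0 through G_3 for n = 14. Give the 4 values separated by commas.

(0) 14|_4 = 3·4 + 2 ↦ 3·5 + 2|_5 = 17 ⇒ 16
(1) 16|_5 = 3·5 + 1 ↦ 3·6 + 1|_6 = 19 ⇒ 18
(2) 18|_6 = 3·6 ↦ 3·7|_7 = 21 ⇒ 20

14, 16, 18, 20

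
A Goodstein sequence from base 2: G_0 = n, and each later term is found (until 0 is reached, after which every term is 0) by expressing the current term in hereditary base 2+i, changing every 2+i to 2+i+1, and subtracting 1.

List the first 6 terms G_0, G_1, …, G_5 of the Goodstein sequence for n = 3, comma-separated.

(0) 3|_2 = 2 + 1 ↦ 3 + 1|_3 = 4 ⇒ 3
(1) 3|_3 = 3 ↦ 4|_4 = 4 ⇒ 3
(2) 3|_4 = 3 ↦ 3|_5 = 3 ⇒ 2
(3) 2|_5 = 2 ↦ 2|_6 = 2 ⇒ 1
(4) 1|_6 = 1 ↦ 1|_7 = 1 ⇒ 0

3, 3, 3, 2, 1, 0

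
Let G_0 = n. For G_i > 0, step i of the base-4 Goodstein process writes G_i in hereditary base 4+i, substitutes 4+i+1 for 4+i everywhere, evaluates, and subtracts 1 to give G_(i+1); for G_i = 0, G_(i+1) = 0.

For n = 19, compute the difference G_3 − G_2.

12

base 4: 19 = 4^2 + 3; at 5: 5^2 + 3 = 28; next = 27
base 5: 27 = 5^2 + 2; at 6: 6^2 + 2 = 38; next = 37
base 6: 37 = 6^2 + 1; at 7: 7^2 + 1 = 50; next = 49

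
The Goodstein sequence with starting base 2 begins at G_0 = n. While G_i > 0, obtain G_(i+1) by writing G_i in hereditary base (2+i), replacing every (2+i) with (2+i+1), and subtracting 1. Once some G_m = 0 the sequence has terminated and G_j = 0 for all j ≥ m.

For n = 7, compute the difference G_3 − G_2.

2868

base 2: 7 = 2^2 + 2 + 1; at 3: 3^3 + 3 + 1 = 31; next = 30
base 3: 30 = 3^3 + 3; at 4: 4^4 + 4 = 260; next = 259
base 4: 259 = 4^4 + 3; at 5: 5^5 + 3 = 3128; next = 3127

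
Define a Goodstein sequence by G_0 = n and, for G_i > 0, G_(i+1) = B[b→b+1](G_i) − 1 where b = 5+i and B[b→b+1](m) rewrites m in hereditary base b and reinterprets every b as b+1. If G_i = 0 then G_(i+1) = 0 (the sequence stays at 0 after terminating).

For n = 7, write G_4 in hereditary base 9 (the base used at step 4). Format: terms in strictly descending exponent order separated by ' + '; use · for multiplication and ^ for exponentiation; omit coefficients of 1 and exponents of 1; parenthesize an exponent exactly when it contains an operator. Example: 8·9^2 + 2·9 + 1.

G_0=7  [base 5] 5 + 2  →[5↦6]→  6 + 2 = 8  −1 ⇒ G_1=7
G_1=7  [base 6] 6 + 1  →[6↦7]→  7 + 1 = 8  −1 ⇒ G_2=7
G_2=7  [base 7] 7  →[7↦8]→  8 = 8  −1 ⇒ G_3=7
G_3=7  [base 8] 7  →[8↦9]→  7 = 7  −1 ⇒ G_4=6
G_4=6  [base 9] 6  →[9↦10]→  6 = 6  −1 ⇒ G_5=5

6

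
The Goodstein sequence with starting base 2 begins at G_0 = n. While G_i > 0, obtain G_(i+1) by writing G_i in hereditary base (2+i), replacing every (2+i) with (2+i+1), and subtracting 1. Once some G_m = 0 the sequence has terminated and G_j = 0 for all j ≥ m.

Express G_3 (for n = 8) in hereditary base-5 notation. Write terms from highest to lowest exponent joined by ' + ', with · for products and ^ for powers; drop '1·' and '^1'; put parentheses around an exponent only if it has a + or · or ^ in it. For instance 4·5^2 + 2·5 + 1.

G_0 = 8. HB_2(8) = 2^(2 + 1). Bump = 81. G_1 = 80.
G_1 = 80. HB_3(80) = 2·3^3 + 2·3^2 + 2·3 + 2. Bump = 554. G_2 = 553.
G_2 = 553. HB_4(553) = 2·4^4 + 2·4^2 + 2·4 + 1. Bump = 6311. G_3 = 6310.
G_3 = 6310. HB_5(6310) = 2·5^5 + 2·5^2 + 2·5. Bump = 93396. G_4 = 93395.

2·5^5 + 2·5^2 + 2·5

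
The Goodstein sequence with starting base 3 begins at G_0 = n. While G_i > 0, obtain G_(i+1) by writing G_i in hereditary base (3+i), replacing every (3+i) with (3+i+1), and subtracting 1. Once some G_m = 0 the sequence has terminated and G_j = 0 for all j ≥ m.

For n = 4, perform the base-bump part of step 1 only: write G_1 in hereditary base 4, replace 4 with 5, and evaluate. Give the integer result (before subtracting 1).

step 0: 4 = 3 + 1; sub 4 for 3: 4 + 1; = 5; G_1 = 5−1 = 4
step 1: 4 = 4; sub 5 for 4: 5; = 5; G_2 = 5−1 = 4

5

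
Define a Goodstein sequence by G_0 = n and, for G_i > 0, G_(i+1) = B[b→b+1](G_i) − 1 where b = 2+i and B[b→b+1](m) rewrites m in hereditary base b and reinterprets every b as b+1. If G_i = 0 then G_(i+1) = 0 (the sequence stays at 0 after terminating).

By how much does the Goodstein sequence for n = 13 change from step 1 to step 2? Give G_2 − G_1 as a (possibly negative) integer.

1171

G_0 = 13. HB_2(13) = 2^(2 + 1) + 2^2 + 1. Bump = 109. G_1 = 108.
G_1 = 108. HB_3(108) = 3^(3 + 1) + 3^3. Bump = 1280. G_2 = 1279.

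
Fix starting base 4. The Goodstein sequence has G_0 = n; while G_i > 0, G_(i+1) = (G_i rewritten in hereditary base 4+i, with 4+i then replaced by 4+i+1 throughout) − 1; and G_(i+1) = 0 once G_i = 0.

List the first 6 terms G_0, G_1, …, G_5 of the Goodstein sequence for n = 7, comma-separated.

(0) 7|_4 = 4 + 3 ↦ 5 + 3|_5 = 8 ⇒ 7
(1) 7|_5 = 5 + 2 ↦ 6 + 2|_6 = 8 ⇒ 7
(2) 7|_6 = 6 + 1 ↦ 7 + 1|_7 = 8 ⇒ 7
(3) 7|_7 = 7 ↦ 8|_8 = 8 ⇒ 7
(4) 7|_8 = 7 ↦ 7|_9 = 7 ⇒ 6

7, 7, 7, 7, 7, 6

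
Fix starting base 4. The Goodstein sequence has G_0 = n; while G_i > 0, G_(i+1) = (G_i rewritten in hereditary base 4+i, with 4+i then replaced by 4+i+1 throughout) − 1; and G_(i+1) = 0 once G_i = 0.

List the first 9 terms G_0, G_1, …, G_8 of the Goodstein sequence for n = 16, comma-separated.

16 —HB4→ 4^2 —bump→ 5^2 = 25 —(−1)→ 24
24 —HB5→ 4·5 + 4 —bump→ 4·6 + 4 = 28 —(−1)→ 27
27 —HB6→ 4·6 + 3 —bump→ 4·7 + 3 = 31 —(−1)→ 30
30 —HB7→ 4·7 + 2 —bump→ 4·8 + 2 = 34 —(−1)→ 33
33 —HB8→ 4·8 + 1 —bump→ 4·9 + 1 = 37 —(−1)→ 36
36 —HB9→ 4·9 —bump→ 4·10 = 40 —(−1)→ 39
39 —HB10→ 3·10 + 9 —bump→ 3·11 + 9 = 42 —(−1)→ 41
41 —HB11→ 3·11 + 8 —bump→ 3·12 + 8 = 44 —(−1)→ 43

16, 24, 27, 30, 33, 36, 39, 41, 43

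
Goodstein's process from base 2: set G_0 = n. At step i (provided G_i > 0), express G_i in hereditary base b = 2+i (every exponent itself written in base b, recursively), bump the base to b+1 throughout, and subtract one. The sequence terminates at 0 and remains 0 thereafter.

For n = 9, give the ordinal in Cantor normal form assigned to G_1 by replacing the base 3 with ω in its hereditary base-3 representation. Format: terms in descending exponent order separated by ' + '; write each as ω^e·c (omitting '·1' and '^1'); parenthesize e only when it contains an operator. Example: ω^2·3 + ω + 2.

[0] 9 ≡ 2^(2 + 1) + 1 (base 2). Lift 3: 82. −1: 81.
[1] 81 ≡ 3^(3 + 1) (base 3). Lift 4: 1024. −1: 1023.

ω^(ω + 1)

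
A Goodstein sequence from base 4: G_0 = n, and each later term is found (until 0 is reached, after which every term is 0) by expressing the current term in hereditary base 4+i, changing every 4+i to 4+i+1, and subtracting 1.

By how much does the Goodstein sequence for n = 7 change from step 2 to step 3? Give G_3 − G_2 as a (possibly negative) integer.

G_0=7  [base 4] 4 + 3  →[4↦5]→  5 + 3 = 8  −1 ⇒ G_1=7
G_1=7  [base 5] 5 + 2  →[5↦6]→  6 + 2 = 8  −1 ⇒ G_2=7
G_2=7  [base 6] 6 + 1  →[6↦7]→  7 + 1 = 8  −1 ⇒ G_3=7

0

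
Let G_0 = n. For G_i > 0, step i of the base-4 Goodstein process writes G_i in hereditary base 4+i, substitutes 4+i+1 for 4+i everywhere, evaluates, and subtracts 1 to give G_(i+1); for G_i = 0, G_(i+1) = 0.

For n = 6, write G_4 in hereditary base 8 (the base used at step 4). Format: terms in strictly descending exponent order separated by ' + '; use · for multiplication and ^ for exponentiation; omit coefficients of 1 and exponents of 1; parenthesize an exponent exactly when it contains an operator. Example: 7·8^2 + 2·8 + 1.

5

[0] 6 ≡ 4 + 2 (base 4). Lift 5: 7. −1: 6.
[1] 6 ≡ 5 + 1 (base 5). Lift 6: 7. −1: 6.
[2] 6 ≡ 6 (base 6). Lift 7: 7. −1: 6.
[3] 6 ≡ 6 (base 7). Lift 8: 6. −1: 5.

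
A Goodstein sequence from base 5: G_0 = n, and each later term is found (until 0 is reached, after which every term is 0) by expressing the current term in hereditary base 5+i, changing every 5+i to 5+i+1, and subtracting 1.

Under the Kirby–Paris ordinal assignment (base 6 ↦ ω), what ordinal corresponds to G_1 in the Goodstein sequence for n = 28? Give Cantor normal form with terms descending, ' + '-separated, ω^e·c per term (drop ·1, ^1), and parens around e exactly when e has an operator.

ω^2 + 2

G_0=28  [base 5] 5^2 + 3  →[5↦6]→  6^2 + 3 = 39  −1 ⇒ G_1=38
G_1=38  [base 6] 6^2 + 2  →[6↦7]→  7^2 + 2 = 51  −1 ⇒ G_2=50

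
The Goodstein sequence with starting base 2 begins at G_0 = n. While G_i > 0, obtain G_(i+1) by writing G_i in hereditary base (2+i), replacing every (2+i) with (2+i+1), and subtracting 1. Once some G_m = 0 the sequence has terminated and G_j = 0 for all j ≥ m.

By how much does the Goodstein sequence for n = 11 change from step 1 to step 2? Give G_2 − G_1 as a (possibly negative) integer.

943

G_0=11  [base 2] 2^(2 + 1) + 2 + 1  →[2↦3]→  3^(3 + 1) + 3 + 1 = 85  −1 ⇒ G_1=84
G_1=84  [base 3] 3^(3 + 1) + 3  →[3↦4]→  4^(4 + 1) + 4 = 1028  −1 ⇒ G_2=1027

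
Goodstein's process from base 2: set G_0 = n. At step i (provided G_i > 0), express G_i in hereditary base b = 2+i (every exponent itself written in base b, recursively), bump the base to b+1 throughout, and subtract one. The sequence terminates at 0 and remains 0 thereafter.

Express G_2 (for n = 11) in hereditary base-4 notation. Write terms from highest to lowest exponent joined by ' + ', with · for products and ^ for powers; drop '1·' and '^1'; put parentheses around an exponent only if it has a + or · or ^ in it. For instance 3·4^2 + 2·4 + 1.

step 0: 11 = 2^(2 + 1) + 2 + 1; sub 3 for 2: 3^(3 + 1) + 3 + 1; = 85; G_1 = 85−1 = 84
step 1: 84 = 3^(3 + 1) + 3; sub 4 for 3: 4^(4 + 1) + 4; = 1028; G_2 = 1028−1 = 1027
step 2: 1027 = 4^(4 + 1) + 3; sub 5 for 4: 5^(5 + 1) + 3; = 15628; G_3 = 15628−1 = 15627

4^(4 + 1) + 3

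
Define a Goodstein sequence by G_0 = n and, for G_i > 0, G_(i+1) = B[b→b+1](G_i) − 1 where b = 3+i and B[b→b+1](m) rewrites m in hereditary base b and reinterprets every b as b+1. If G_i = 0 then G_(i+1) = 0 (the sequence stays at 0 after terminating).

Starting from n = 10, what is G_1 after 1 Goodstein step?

16

[0] 10 ≡ 3^2 + 1 (base 3). Lift 4: 17. −1: 16.
[1] 16 ≡ 4^2 (base 4). Lift 5: 25. −1: 24.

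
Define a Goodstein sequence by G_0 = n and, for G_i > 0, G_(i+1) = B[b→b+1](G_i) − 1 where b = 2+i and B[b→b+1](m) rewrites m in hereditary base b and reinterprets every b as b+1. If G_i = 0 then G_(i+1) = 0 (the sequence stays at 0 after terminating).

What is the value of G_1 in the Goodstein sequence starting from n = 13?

108

(0) 13|_2 = 2^(2 + 1) + 2^2 + 1 ↦ 3^(3 + 1) + 3^3 + 1|_3 = 109 ⇒ 108
(1) 108|_3 = 3^(3 + 1) + 3^3 ↦ 4^(4 + 1) + 4^4|_4 = 1280 ⇒ 1279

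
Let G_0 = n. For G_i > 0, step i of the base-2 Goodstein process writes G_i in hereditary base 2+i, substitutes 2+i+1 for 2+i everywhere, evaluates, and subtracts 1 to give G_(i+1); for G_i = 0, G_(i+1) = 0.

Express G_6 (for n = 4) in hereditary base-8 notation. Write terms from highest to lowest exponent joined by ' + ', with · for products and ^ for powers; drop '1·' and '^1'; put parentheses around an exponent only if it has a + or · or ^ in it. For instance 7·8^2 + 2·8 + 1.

base 2: 4 = 2^2; at 3: 3^3 = 27; next = 26
base 3: 26 = 2·3^2 + 2·3 + 2; at 4: 2·4^2 + 2·4 + 2 = 42; next = 41
base 4: 41 = 2·4^2 + 2·4 + 1; at 5: 2·5^2 + 2·5 + 1 = 61; next = 60
base 5: 60 = 2·5^2 + 2·5; at 6: 2·6^2 + 2·6 = 84; next = 83
base 6: 83 = 2·6^2 + 6 + 5; at 7: 2·7^2 + 7 + 5 = 110; next = 109
base 7: 109 = 2·7^2 + 7 + 4; at 8: 2·8^2 + 8 + 4 = 140; next = 139
base 8: 139 = 2·8^2 + 8 + 3; at 9: 2·9^2 + 9 + 3 = 174; next = 173

2·8^2 + 8 + 3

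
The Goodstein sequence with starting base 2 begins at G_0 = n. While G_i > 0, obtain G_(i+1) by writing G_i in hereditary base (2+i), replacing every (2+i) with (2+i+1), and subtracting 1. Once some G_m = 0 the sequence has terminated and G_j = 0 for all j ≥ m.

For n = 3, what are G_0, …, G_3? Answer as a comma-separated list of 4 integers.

3, 3, 3, 2

step 0: 3 = 2 + 1; sub 3 for 2: 3 + 1; = 4; G_1 = 4−1 = 3
step 1: 3 = 3; sub 4 for 3: 4; = 4; G_2 = 4−1 = 3
step 2: 3 = 3; sub 5 for 4: 3; = 3; G_3 = 3−1 = 2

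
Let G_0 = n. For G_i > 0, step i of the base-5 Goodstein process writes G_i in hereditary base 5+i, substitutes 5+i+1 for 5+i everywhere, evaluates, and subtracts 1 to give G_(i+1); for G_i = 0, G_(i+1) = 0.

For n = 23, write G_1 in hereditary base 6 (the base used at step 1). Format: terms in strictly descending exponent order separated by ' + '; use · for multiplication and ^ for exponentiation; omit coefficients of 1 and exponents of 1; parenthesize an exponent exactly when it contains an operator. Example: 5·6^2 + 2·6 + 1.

4·6 + 2

23 —HB5→ 4·5 + 3 —bump→ 4·6 + 3 = 27 —(−1)→ 26
26 —HB6→ 4·6 + 2 —bump→ 4·7 + 2 = 30 —(−1)→ 29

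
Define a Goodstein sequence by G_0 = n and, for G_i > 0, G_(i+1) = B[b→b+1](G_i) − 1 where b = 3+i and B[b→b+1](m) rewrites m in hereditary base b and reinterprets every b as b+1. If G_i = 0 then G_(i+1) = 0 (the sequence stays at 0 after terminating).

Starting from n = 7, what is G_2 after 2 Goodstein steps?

9

G_0 = 7. HB_3(7) = 2·3 + 1. Bump = 9. G_1 = 8.
G_1 = 8. HB_4(8) = 2·4. Bump = 10. G_2 = 9.
G_2 = 9. HB_5(9) = 5 + 4. Bump = 10. G_3 = 9.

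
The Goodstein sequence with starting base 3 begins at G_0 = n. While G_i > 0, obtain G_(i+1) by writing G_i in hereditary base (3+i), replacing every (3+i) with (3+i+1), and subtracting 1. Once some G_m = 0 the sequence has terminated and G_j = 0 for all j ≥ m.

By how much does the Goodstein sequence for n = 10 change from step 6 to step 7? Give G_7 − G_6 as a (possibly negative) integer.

G_0=10  [base 3] 3^2 + 1  →[3↦4]→  4^2 + 1 = 17  −1 ⇒ G_1=16
G_1=16  [base 4] 4^2  →[4↦5]→  5^2 = 25  −1 ⇒ G_2=24
G_2=24  [base 5] 4·5 + 4  →[5↦6]→  4·6 + 4 = 28  −1 ⇒ G_3=27
G_3=27  [base 6] 4·6 + 3  →[6↦7]→  4·7 + 3 = 31  −1 ⇒ G_4=30
G_4=30  [base 7] 4·7 + 2  →[7↦8]→  4·8 + 2 = 34  −1 ⇒ G_5=33
G_5=33  [base 8] 4·8 + 1  →[8↦9]→  4·9 + 1 = 37  −1 ⇒ G_6=36
G_6=36  [base 9] 4·9  →[9↦10]→  4·10 = 40  −1 ⇒ G_7=39

3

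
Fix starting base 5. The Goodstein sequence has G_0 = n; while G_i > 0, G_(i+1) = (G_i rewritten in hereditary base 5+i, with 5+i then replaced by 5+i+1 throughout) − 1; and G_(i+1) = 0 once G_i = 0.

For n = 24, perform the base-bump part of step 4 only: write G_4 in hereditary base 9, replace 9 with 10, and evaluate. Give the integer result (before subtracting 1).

G_0 = 24. HB_5(24) = 4·5 + 4. Bump = 28. G_1 = 27.
G_1 = 27. HB_6(27) = 4·6 + 3. Bump = 31. G_2 = 30.
G_2 = 30. HB_7(30) = 4·7 + 2. Bump = 34. G_3 = 33.
G_3 = 33. HB_8(33) = 4·8 + 1. Bump = 37. G_4 = 36.

40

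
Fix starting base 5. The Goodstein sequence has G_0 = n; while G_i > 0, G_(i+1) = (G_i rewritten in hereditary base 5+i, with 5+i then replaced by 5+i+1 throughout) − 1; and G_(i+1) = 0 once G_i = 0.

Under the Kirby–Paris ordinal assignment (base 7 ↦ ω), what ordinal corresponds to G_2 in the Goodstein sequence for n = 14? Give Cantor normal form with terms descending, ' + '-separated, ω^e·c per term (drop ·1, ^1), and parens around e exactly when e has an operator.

i=0: 14 = 2·5 + 4 (b=5); 5→6: 2·6 + 4 = 16; 16−1 = 15
i=1: 15 = 2·6 + 3 (b=6); 6→7: 2·7 + 3 = 17; 17−1 = 16
i=2: 16 = 2·7 + 2 (b=7); 7→8: 2·8 + 2 = 18; 18−1 = 17

ω·2 + 2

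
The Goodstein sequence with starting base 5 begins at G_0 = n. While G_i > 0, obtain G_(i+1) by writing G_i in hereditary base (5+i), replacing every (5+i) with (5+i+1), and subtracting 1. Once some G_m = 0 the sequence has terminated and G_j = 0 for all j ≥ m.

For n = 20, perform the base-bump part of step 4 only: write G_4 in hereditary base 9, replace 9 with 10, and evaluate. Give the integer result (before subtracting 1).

32

step 0: 20 = 4·5; sub 6 for 5: 4·6; = 24; G_1 = 24−1 = 23
step 1: 23 = 3·6 + 5; sub 7 for 6: 3·7 + 5; = 26; G_2 = 26−1 = 25
step 2: 25 = 3·7 + 4; sub 8 for 7: 3·8 + 4; = 28; G_3 = 28−1 = 27
step 3: 27 = 3·8 + 3; sub 9 for 8: 3·9 + 3; = 30; G_4 = 30−1 = 29
step 4: 29 = 3·9 + 2; sub 10 for 9: 3·10 + 2; = 32; G_5 = 32−1 = 31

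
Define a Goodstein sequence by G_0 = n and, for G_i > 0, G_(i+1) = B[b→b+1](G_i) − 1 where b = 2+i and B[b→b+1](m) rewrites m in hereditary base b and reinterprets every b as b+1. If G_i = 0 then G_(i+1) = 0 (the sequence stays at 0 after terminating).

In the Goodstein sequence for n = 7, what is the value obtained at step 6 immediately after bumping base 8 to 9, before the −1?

37665880

(0) 7|_2 = 2^2 + 2 + 1 ↦ 3^3 + 3 + 1|_3 = 31 ⇒ 30
(1) 30|_3 = 3^3 + 3 ↦ 4^4 + 4|_4 = 260 ⇒ 259
(2) 259|_4 = 4^4 + 3 ↦ 5^5 + 3|_5 = 3128 ⇒ 3127
(3) 3127|_5 = 5^5 + 2 ↦ 6^6 + 2|_6 = 46658 ⇒ 46657
(4) 46657|_6 = 6^6 + 1 ↦ 7^7 + 1|_7 = 823544 ⇒ 823543
(5) 823543|_7 = 7^7 ↦ 8^8|_8 = 16777216 ⇒ 16777215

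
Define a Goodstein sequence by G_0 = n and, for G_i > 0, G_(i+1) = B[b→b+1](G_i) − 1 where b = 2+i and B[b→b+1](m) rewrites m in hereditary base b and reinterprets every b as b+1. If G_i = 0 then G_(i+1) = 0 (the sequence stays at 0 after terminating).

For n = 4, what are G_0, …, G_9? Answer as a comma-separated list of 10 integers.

4 —HB2→ 2^2 —bump→ 3^3 = 27 —(−1)→ 26
26 —HB3→ 2·3^2 + 2·3 + 2 —bump→ 2·4^2 + 2·4 + 2 = 42 —(−1)→ 41
41 —HB4→ 2·4^2 + 2·4 + 1 —bump→ 2·5^2 + 2·5 + 1 = 61 —(−1)→ 60
60 —HB5→ 2·5^2 + 2·5 —bump→ 2·6^2 + 2·6 = 84 —(−1)→ 83
83 —HB6→ 2·6^2 + 6 + 5 —bump→ 2·7^2 + 7 + 5 = 110 —(−1)→ 109
109 —HB7→ 2·7^2 + 7 + 4 —bump→ 2·8^2 + 8 + 4 = 140 —(−1)→ 139
139 —HB8→ 2·8^2 + 8 + 3 —bump→ 2·9^2 + 9 + 3 = 174 —(−1)→ 173
173 —HB9→ 2·9^2 + 9 + 2 —bump→ 2·10^2 + 10 + 2 = 212 —(−1)→ 211
211 —HB10→ 2·10^2 + 10 + 1 —bump→ 2·11^2 + 11 + 1 = 254 —(−1)→ 253

4, 26, 41, 60, 83, 109, 139, 173, 211, 253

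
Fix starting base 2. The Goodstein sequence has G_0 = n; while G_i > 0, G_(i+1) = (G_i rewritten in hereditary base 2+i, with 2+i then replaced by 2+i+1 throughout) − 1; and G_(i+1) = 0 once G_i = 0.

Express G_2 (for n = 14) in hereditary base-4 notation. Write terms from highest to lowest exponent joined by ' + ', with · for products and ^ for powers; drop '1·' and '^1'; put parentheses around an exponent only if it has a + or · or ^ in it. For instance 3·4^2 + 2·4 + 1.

4^(4 + 1) + 4^4 + 1

14 —HB2→ 2^(2 + 1) + 2^2 + 2 —bump→ 3^(3 + 1) + 3^3 + 3 = 111 —(−1)→ 110
110 —HB3→ 3^(3 + 1) + 3^3 + 2 —bump→ 4^(4 + 1) + 4^4 + 2 = 1282 —(−1)→ 1281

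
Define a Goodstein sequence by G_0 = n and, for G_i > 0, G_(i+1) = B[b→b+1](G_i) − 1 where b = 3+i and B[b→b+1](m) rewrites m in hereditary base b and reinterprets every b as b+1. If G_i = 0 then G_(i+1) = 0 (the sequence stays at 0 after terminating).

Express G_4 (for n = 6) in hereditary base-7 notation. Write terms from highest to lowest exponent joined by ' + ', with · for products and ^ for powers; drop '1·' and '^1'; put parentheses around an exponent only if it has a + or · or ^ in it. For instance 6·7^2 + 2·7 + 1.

base 3: 6 = 2·3; at 4: 2·4 = 8; next = 7
base 4: 7 = 4 + 3; at 5: 5 + 3 = 8; next = 7
base 5: 7 = 5 + 2; at 6: 6 + 2 = 8; next = 7
base 6: 7 = 6 + 1; at 7: 7 + 1 = 8; next = 7
base 7: 7 = 7; at 8: 8 = 8; next = 7

7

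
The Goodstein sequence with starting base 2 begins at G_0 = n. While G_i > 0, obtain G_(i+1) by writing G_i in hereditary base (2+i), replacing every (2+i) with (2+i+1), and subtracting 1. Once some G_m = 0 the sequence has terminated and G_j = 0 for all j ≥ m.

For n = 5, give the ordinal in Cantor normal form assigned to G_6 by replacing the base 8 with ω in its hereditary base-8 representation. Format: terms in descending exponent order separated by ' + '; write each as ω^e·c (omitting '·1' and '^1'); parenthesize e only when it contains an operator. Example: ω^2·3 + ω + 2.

ω^3·3 + ω^2·3 + ω·2 + 7

5 —HB2→ 2^2 + 1 —bump→ 3^3 + 1 = 28 —(−1)→ 27
27 —HB3→ 3^3 —bump→ 4^4 = 256 —(−1)→ 255
255 —HB4→ 3·4^3 + 3·4^2 + 3·4 + 3 —bump→ 3·5^3 + 3·5^2 + 3·5 + 3 = 468 —(−1)→ 467
467 —HB5→ 3·5^3 + 3·5^2 + 3·5 + 2 —bump→ 3·6^3 + 3·6^2 + 3·6 + 2 = 776 —(−1)→ 775
775 —HB6→ 3·6^3 + 3·6^2 + 3·6 + 1 —bump→ 3·7^3 + 3·7^2 + 3·7 + 1 = 1198 —(−1)→ 1197
1197 —HB7→ 3·7^3 + 3·7^2 + 3·7 —bump→ 3·8^3 + 3·8^2 + 3·8 = 1752 —(−1)→ 1751
1751 —HB8→ 3·8^3 + 3·8^2 + 2·8 + 7 —bump→ 3·9^3 + 3·9^2 + 2·9 + 7 = 2455 —(−1)→ 2454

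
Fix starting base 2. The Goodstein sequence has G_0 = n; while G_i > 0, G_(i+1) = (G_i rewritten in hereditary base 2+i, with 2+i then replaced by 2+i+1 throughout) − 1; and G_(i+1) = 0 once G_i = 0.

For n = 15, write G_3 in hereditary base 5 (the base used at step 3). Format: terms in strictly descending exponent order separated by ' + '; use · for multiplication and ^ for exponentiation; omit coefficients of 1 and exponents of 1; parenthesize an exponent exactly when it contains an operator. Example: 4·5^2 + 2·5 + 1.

step 0: 15 = 2^(2 + 1) + 2^2 + 2 + 1; sub 3 for 2: 3^(3 + 1) + 3^3 + 3 + 1; = 112; G_1 = 112−1 = 111
step 1: 111 = 3^(3 + 1) + 3^3 + 3; sub 4 for 3: 4^(4 + 1) + 4^4 + 4; = 1284; G_2 = 1284−1 = 1283
step 2: 1283 = 4^(4 + 1) + 4^4 + 3; sub 5 for 4: 5^(5 + 1) + 5^5 + 3; = 18753; G_3 = 18753−1 = 18752
step 3: 18752 = 5^(5 + 1) + 5^5 + 2; sub 6 for 5: 6^(6 + 1) + 6^6 + 2; = 326594; G_4 = 326594−1 = 326593

5^(5 + 1) + 5^5 + 2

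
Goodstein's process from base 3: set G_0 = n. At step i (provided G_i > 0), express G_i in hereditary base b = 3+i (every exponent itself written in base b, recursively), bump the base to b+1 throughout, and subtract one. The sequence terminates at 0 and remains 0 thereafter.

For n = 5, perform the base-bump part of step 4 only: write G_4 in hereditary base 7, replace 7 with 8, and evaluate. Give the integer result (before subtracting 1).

5 —HB3→ 3 + 2 —bump→ 4 + 2 = 6 —(−1)→ 5
5 —HB4→ 4 + 1 —bump→ 5 + 1 = 6 —(−1)→ 5
5 —HB5→ 5 —bump→ 6 = 6 —(−1)→ 5
5 —HB6→ 5 —bump→ 5 = 5 —(−1)→ 4
4 —HB7→ 4 —bump→ 4 = 4 —(−1)→ 3

4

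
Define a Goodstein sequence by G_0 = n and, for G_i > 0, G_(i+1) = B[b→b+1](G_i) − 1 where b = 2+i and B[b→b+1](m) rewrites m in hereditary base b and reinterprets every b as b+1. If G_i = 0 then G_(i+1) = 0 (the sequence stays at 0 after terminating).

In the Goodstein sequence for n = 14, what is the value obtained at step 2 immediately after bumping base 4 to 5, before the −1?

base 2: 14 = 2^(2 + 1) + 2^2 + 2; at 3: 3^(3 + 1) + 3^3 + 3 = 111; next = 110
base 3: 110 = 3^(3 + 1) + 3^3 + 2; at 4: 4^(4 + 1) + 4^4 + 2 = 1282; next = 1281

18751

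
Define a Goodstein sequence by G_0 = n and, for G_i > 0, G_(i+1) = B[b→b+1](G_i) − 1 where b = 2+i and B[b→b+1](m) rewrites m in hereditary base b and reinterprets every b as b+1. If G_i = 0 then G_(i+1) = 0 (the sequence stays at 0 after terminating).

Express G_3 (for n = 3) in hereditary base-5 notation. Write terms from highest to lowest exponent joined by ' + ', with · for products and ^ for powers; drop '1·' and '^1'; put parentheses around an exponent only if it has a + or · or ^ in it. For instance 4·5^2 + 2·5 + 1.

base 2: 3 = 2 + 1; at 3: 3 + 1 = 4; next = 3
base 3: 3 = 3; at 4: 4 = 4; next = 3
base 4: 3 = 3; at 5: 3 = 3; next = 2
base 5: 2 = 2; at 6: 2 = 2; next = 1

2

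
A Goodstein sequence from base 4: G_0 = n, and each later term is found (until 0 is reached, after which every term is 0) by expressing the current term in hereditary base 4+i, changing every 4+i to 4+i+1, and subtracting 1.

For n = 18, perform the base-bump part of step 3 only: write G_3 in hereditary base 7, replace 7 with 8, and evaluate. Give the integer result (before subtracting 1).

G_0 = 18. HB_4(18) = 4^2 + 2. Bump = 27. G_1 = 26.
G_1 = 26. HB_5(26) = 5^2 + 1. Bump = 37. G_2 = 36.
G_2 = 36. HB_6(36) = 6^2. Bump = 49. G_3 = 48.
G_3 = 48. HB_7(48) = 6·7 + 6. Bump = 54. G_4 = 53.

54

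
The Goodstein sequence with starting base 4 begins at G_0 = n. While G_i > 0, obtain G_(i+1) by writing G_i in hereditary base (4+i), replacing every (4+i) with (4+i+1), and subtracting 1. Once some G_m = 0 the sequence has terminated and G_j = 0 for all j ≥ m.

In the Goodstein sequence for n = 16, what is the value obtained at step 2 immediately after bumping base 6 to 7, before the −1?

31

G_0 = 16. HB_4(16) = 4^2. Bump = 25. G_1 = 24.
G_1 = 24. HB_5(24) = 4·5 + 4. Bump = 28. G_2 = 27.
G_2 = 27. HB_6(27) = 4·6 + 3. Bump = 31. G_3 = 30.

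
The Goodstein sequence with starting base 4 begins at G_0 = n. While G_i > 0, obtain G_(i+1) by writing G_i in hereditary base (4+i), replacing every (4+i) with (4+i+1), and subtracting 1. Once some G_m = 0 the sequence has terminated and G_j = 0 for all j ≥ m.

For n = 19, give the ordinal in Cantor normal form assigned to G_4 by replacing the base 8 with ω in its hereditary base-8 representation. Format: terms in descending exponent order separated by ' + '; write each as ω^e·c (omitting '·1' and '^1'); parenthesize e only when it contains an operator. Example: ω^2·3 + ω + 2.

ω·7 + 7

19 —HB4→ 4^2 + 3 —bump→ 5^2 + 3 = 28 —(−1)→ 27
27 —HB5→ 5^2 + 2 —bump→ 6^2 + 2 = 38 —(−1)→ 37
37 —HB6→ 6^2 + 1 —bump→ 7^2 + 1 = 50 —(−1)→ 49
49 —HB7→ 7^2 —bump→ 8^2 = 64 —(−1)→ 63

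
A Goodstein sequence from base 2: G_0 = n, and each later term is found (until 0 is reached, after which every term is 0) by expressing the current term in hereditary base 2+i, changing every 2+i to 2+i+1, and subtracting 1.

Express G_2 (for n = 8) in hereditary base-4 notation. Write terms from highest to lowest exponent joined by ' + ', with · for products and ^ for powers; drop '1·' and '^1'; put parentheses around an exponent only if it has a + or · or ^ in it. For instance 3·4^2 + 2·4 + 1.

step 0: 8 = 2^(2 + 1); sub 3 for 2: 3^(3 + 1); = 81; G_1 = 81−1 = 80
step 1: 80 = 2·3^3 + 2·3^2 + 2·3 + 2; sub 4 for 3: 2·4^4 + 2·4^2 + 2·4 + 2; = 554; G_2 = 554−1 = 553

2·4^4 + 2·4^2 + 2·4 + 1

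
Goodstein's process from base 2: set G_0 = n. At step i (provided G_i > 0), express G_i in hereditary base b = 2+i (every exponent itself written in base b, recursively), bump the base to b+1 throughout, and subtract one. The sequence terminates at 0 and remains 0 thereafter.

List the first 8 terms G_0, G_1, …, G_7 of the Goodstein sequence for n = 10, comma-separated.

10, 83, 1025, 15625, 279935, 4215754, 84073323, 1937434592

base 2: 10 = 2^(2 + 1) + 2; at 3: 3^(3 + 1) + 3 = 84; next = 83
base 3: 83 = 3^(3 + 1) + 2; at 4: 4^(4 + 1) + 2 = 1026; next = 1025
base 4: 1025 = 4^(4 + 1) + 1; at 5: 5^(5 + 1) + 1 = 15626; next = 15625
base 5: 15625 = 5^(5 + 1); at 6: 6^(6 + 1) = 279936; next = 279935
base 6: 279935 = 5·6^6 + 5·6^5 + 5·6^4 + 5·6^3 + 5·6^2 + 5·6 + 5; at 7: 5·7^7 + 5·7^5 + 5·7^4 + 5·7^3 + 5·7^2 + 5·7 + 5 = 4215755; next = 4215754
base 7: 4215754 = 5·7^7 + 5·7^5 + 5·7^4 + 5·7^3 + 5·7^2 + 5·7 + 4; at 8: 5·8^8 + 5·8^5 + 5·8^4 + 5·8^3 + 5·8^2 + 5·8 + 4 = 84073324; next = 84073323
base 8: 84073323 = 5·8^8 + 5·8^5 + 5·8^4 + 5·8^3 + 5·8^2 + 5·8 + 3; at 9: 5·9^9 + 5·9^5 + 5·9^4 + 5·9^3 + 5·9^2 + 5·9 + 3 = 1937434593; next = 1937434592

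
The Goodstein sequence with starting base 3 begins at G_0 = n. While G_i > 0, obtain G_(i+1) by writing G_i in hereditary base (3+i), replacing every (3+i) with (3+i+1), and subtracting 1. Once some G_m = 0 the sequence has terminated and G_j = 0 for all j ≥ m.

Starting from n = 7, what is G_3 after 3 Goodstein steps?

9

7 —HB3→ 2·3 + 1 —bump→ 2·4 + 1 = 9 —(−1)→ 8
8 —HB4→ 2·4 —bump→ 2·5 = 10 —(−1)→ 9
9 —HB5→ 5 + 4 —bump→ 6 + 4 = 10 —(−1)→ 9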